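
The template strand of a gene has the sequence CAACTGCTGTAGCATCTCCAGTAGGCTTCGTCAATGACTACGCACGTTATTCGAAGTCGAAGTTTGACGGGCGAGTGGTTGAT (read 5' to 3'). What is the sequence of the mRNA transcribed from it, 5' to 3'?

5'-AUCAACCACUCGCCCGUCAAACUUCGACUUCGAAUAACGUGCGUAGUCAUUGACGAAGCCUACUGGAGAUGCUACAGCAGUUG-3'

RNA polymerase reads the template 3'→5' and synthesizes mRNA 5'→3' by base-pairing (A→U, T→A, G↔C). The complement of the template is GTTGACGACATCGTAGAGGTCATCCGAAGCAGTTACTGATGCGTGCAATAAGCTTCAGCTTCAAACTGCCCGCTCACCAACTA; antiparallel, so 5'→3' the coding strand is ATCAACCACTCGCCCGTCAAACTTCGACTTCGAATAACGTGCGTAGTCATTGACGAAGCCTACTGGAGATGCTACAGCAGTTG. Replace T with U for the mRNA.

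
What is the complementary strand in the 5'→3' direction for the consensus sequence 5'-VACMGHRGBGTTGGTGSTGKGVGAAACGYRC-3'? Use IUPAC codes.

5'-GYRCGTTTCBCMCASCACCAACVCYDCKGTB-3'

Standard pairs A↔T, G↔C; ambiguity codes pair R↔Y, M↔K, S↔S, B↔V, H↔D. Complement (BTGKCDYCVCAACCACSACMCBCTTTGCRYG), then reverse for 5'→3'.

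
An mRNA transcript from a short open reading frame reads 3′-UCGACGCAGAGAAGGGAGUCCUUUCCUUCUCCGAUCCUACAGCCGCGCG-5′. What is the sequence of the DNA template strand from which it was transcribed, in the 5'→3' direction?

Written 5'→3' the mRNA is GCGCGCCGACAUCCUAGCCUCUUCCUUUCCUGAGGGAAGAGACGCAGCU, so the coding DNA strand is GCGCGCCGACATCCTAGCCTCTTCCTTTCCTGAGGGAAGAGACGCAGCT. The template is its reverse complement.

5'-AGCTGCGTCTCTTCCCTCAGGAAAGGAAGAGGCTAGGATGTCGGCGCGC-3'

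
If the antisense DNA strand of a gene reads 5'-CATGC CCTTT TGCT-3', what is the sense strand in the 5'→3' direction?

The coding strand is complementary and antiparallel to the template: take the complement (A↔T, G↔C) and reverse.

5′-AGCAAAAGGGCATG-3′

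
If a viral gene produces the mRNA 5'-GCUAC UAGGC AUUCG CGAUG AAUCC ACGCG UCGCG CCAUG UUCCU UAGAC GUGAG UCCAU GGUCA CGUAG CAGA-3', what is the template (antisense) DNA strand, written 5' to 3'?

5'-TCTGCTACGTGACCATGGACTCACGTCTAAGGAACATGGCGCGACGCGTGGATTCATCGCGAATGCCTAGTAGC-3'

Replace U with T to get the coding DNA strand: GCTACTAGGCATTCGCGATGAATCCACGCGTCGCGCCATGTTCCTTAGACGTGAGTCCATGGTCACGTAGCAGA. The template strand is its reverse complement (complement CGATGATCCGTAAGCGCTACTTAGGTGCGCAGCGCGGTACAAGGAATCTGCACTCAGGTACCAGTGCATCGTCT, then reverse).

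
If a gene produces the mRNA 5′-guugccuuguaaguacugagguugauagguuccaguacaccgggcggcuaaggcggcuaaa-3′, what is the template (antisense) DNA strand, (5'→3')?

5'-TTTAGCCGCCTTAGCCGCCCGGTGTACTGGAACCTATCAACCTCAGTACTTACAAGGCAAC-3'

Replace U with T to get the coding DNA strand: GTTGCCTTGTAAGTACTGAGGTTGATAGGTTCCAGTACACCGGGCGGCTAAGGCGGCTAAA. The template strand is its reverse complement (complement CAACGGAACATTCATGACTCCAACTATCCAAGGTCATGTGGCCCGCCGATTCCGCCGATTT, then reverse).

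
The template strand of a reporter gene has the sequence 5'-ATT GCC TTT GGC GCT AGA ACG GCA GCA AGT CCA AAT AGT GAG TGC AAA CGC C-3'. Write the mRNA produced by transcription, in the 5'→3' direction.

5'-GGCGUUUGCACUCACUAUUUGGACUUGCUGCCGUUCUAGCGCCAAAGGCAAU-3'

The mRNA has the sequence of the coding strand (reverse complement of the template) with T→U. Reverse complement of ATTGCCTTTGGCGCTAGAACGGCAGCAAGTCCAAATAGTGAGTGCAAACGCC is GGCGTTTGCACTCACTATTTGGACTTGCTGCCGTTCTAGCGCCAAAGGCAAT; then T→U.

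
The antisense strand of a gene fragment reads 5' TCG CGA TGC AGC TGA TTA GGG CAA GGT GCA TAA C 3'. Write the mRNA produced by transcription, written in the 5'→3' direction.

5'-GUUAUGCACCUUGCCCUAAUCAGCUGCAUCGCGA-3'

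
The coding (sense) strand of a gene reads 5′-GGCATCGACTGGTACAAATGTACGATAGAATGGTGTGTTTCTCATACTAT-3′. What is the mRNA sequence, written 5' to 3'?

5'-GGCAUCGACUGGUACAAAUGUACGAUAGAAUGGUGUGUUUCUCAUACUAU-3'

mRNA has the coding-strand sequence with U in place of T.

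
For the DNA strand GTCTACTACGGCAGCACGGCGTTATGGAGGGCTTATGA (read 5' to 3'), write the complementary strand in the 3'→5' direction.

Base-pairing A↔T, G↔C gives the complement. The complementary strand is antiparallel, so paired with a 5'→3' strand it runs 3'→5'.

3'-CAGATGATGCCGTCGTGCCGCAATACCTCCCGAATACT-5'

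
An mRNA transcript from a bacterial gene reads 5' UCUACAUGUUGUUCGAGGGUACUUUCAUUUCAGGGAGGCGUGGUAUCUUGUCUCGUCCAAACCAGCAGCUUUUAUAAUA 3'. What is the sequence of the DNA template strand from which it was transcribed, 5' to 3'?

Replace U with T to get the coding DNA strand: TCTACATGTTGTTCGAGGGTACTTTCATTTCAGGGAGGCGTGGTATCTTGTCTCGTCCAAACCAGCAGCTTTTATAATA. The template strand is its reverse complement (complement AGATGTACAACAAGCTCCCATGAAAGTAAAGTCCCTCCGCACCATAGAACAGAGCAGGTTTGGTCGTCGAAAATATTAT, then reverse).

5′-TATTATAAAAGCTGCTGGTTTGGACGAGACAAGATACCACGCCTCCCTGAAATGAAAGTACCCTCGAACAACATGTAGA-3′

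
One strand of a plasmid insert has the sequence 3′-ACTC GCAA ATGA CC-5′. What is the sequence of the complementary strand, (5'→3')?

The strand is given 3'→5', so its complement runs 5'→3' in the same left-to-right order: pair each base A↔T, G↔C.

5'-TGAGCGTTTACTGG-3'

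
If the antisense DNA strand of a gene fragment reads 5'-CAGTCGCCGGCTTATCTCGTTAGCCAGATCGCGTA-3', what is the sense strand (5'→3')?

5'-TACGCGATCTGGCTAACGAGATAAGCCGGCGACTG-3'

The coding strand is complementary and antiparallel to the template: take the complement (A↔T, G↔C) and reverse.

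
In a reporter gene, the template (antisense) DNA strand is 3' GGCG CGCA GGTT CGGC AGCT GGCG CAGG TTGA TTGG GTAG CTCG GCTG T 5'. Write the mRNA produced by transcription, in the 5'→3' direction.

5′-CCGCGCGUCCAAGCCGUCGACCGCGUCCAACUAACCCAUCGAGCCGACA-3′

Reading the template 3'→5' as shown, RNA polymerase pairs each base (A→U, T→A, G↔C) to build mRNA 5'→3' directly.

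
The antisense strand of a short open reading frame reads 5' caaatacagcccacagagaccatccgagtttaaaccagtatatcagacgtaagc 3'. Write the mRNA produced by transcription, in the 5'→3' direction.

The mRNA has the sequence of the coding strand (reverse complement of the template) with T→U. Reverse complement of CAAATACAGCCCACAGAGACCATCCGAGTTTAAACCAGTATATCAGACGTAAGC is GCTTACGTCTGATATACTGGTTTAAACTCGGATGGTCTCTGTGGGCTGTATTTG; then T→U.

5'-GCUUACGUCUGAUAUACUGGUUUAAACUCGGAUGGUCUCUGUGGGCUGUAUUUG-3'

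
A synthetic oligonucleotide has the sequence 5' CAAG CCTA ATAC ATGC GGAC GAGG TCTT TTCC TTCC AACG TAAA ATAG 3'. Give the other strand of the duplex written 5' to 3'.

Pairing A↔T and G↔C gives GTTCGGATTATGTACGCCTGCTCCAGAAAAGGAAGGTTGCATTTTATC, running 3'→5'. Reverse for the 5'→3' convention.

5'-CTATTTTACGTTGGAAGGAAAAGACCTCGTCCGCATGTATTAGGCTTG-3'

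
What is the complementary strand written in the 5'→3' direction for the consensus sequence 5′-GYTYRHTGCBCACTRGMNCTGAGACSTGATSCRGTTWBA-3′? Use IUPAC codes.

Standard pairs A↔T, G↔C; ambiguity codes pair R↔Y, M↔K, W↔W, S↔S, B↔V, H↔D, N↔N. Complement (CRARYDACGVGTGAYCKNGACTCTGSACTASGYCAAWVT), then reverse for 5'→3'.

5'-TVWAACYGSATCASGTCTCAGNKCYAGTGVGCADYRARC-3'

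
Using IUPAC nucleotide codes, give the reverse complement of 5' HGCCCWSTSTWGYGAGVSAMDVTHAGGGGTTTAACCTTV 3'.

5'-BAAGGTTAAACCCCTDABHKTSBCTCRCWASASWGGGCD-3'

Standard pairs A↔T, G↔C; ambiguity codes pair Y↔R, M↔K, W↔W, S↔S, D↔H, V↔B. Complement (DCGGGWSASAWCRCTCBSTKHBADTCCCCAAATTGGAAB), then reverse for 5'→3'.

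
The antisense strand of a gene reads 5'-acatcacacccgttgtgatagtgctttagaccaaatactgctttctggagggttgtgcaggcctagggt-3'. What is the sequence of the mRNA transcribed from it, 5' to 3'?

The mRNA has the sequence of the coding strand (reverse complement of the template) with T→U. Reverse complement of ACATCACACCCGTTGTGATAGTGCTTTAGACCAAATACTGCTTTCTGGAGGGTTGTGCAGGCCTAGGGT is ACCCTAGGCCTGCACAACCCTCCAGAAAGCAGTATTTGGTCTAAAGCACTATCACAACGGGTGTGATGT; then T→U.

5'-ACCCUAGGCCUGCACAACCCUCCAGAAAGCAGUAUUUGGUCUAAAGCACUAUCACAACGGGUGUGAUGU-3'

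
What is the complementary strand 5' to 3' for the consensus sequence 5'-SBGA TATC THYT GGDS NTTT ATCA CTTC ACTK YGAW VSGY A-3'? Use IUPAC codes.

5′-TRCSBWTCRMAGTGAAGTGATAAANSHCCARDAGATATCVS-3′

Standard pairs A↔T, G↔C; ambiguity codes pair Y↔R, K↔M, W↔W, S↔S, B↔V, D↔H, N↔N. Complement (SVCTATAGADRACCHSNAAATAGTGAAGTGAMRCTWBSCRT), then reverse for 5'→3'.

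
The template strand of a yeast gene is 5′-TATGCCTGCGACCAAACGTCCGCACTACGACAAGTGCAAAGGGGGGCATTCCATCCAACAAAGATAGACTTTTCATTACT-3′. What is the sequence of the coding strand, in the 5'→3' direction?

The coding strand is complementary and antiparallel to the template: take the complement (A↔T, G↔C) and reverse.

5'-AGTAATGAAAAGTCTATCTTTGTTGGATGGAATGCCCCCCTTTGCACTTGTCGTAGTGCGGACGTTTGGTCGCAGGCATA-3'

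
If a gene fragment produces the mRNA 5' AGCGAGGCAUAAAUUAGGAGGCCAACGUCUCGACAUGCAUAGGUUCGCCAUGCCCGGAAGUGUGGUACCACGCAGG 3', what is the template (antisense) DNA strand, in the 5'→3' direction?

Replace U with T to get the coding DNA strand: AGCGAGGCATAAATTAGGAGGCCAACGTCTCGACATGCATAGGTTCGCCATGCCCGGAAGTGTGGTACCACGCAGG. The template strand is its reverse complement (complement TCGCTCCGTATTTAATCCTCCGGTTGCAGAGCTGTACGTATCCAAGCGGTACGGGCCTTCACACCATGGTGCGTCC, then reverse).

5'-CCTGCGTGGTACCACACTTCCGGGCATGGCGAACCTATGCATGTCGAGACGTTGGCCTCCTAATTTATGCCTCGCT-3'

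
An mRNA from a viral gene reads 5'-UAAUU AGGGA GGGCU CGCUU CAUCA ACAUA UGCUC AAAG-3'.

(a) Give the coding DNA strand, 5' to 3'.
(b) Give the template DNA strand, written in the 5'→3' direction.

(a) The coding strand matches the mRNA with U→T.
(b) The template strand is the reverse complement of the coding strand.

(a) 5'-TAATTAGGGAGGGCTCGCTTCATCAACATATGCTCAAAG-3'
(b) 5'-CTTTGAGCATATGTTGATGAAGCGAGCCCTCCCTAATTA-3'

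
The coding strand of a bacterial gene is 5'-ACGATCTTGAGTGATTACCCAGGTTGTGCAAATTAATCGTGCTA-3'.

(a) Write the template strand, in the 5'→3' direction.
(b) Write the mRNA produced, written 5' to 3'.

(a) The template strand is the reverse complement of the coding strand: complement TGCTAGAACTCACTAATGGGTCCAACACGTTTAATTAGCACGAT, then reverse.
(b) mRNA matches the coding strand with T→U.

(a) 5'-TAGCACGATTAATTTGCACAACCTGGGTAATCACTCAAGATCGT-3'
(b) 5'-ACGAUCUUGAGUGAUUACCCAGGUUGUGCAAAUUAAUCGUGCUA-3'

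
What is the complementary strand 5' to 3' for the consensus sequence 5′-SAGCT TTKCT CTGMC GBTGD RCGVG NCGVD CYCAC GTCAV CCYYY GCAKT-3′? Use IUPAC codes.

Standard pairs A↔T, G↔C; ambiguity codes pair R↔Y, M↔K, S↔S, B↔V, D↔H, N↔N. Complement (STCGAAAMGAGACKGCVACHYGCBCNGCBHGRGTGCAGTBGGRRRCGTMA), then reverse for 5'→3'.

5'-AMTGCRRRGGBTGACGTGRGHBCGNCBCGYHCAVCGKCAGAGMAAAGCTS-3'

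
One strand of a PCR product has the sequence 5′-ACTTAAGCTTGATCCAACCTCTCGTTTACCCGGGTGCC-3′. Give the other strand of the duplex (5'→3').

5′-GGCACCCGGGTAAACGAGAGGTTGGATCAAGCTTAAGT-3′

The complement of ACTTAAGCTTGATCCAACCTCTCGTTTACCCGGGTGCC is TGAATTCGAACTAGGTTGGAGAGCAAATGGGCCCACGG (A↔T, G↔C). DNA strands are antiparallel, so the complementary strand runs 3'→5'; reversing gives the 5'→3' form.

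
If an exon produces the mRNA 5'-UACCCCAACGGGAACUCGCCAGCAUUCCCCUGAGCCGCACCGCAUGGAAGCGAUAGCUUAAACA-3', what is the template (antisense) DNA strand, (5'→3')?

5′-TGTTTAAGCTATCGCTTCCATGCGGTGCGGCTCAGGGGAATGCTGGCGAGTTCCCGTTGGGGTA-3′

Replace U with T to get the coding DNA strand: TACCCCAACGGGAACTCGCCAGCATTCCCCTGAGCCGCACCGCATGGAAGCGATAGCTTAAACA. The template strand is its reverse complement (complement ATGGGGTTGCCCTTGAGCGGTCGTAAGGGGACTCGGCGTGGCGTACCTTCGCTATCGAATTTGT, then reverse).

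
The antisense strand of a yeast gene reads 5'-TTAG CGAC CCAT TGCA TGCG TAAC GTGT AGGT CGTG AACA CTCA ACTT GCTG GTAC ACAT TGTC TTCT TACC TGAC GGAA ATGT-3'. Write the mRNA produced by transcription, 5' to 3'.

RNA polymerase reads the template 3'→5' and synthesizes mRNA 5'→3' by base-pairing (A→U, T→A, G↔C). The complement of the template is AATCGCTGGGTAACGTACGCATTGCACATCCAGCACTTGTGAGTTGAACGACCATGTGTAACAGAAGAATGGACTGCCTTTACA; antiparallel, so 5'→3' the coding strand is ACATTTCCGTCAGGTAAGAAGACAATGTGTACCAGCAAGTTGAGTGTTCACGACCTACACGTTACGCATGCAATGGGTCGCTAA. Replace T with U for the mRNA.

5′-ACAUUUCCGUCAGGUAAGAAGACAAUGUGUACCAGCAAGUUGAGUGUUCACGACCUACACGUUACGCAUGCAAUGGGUCGCUAA-3′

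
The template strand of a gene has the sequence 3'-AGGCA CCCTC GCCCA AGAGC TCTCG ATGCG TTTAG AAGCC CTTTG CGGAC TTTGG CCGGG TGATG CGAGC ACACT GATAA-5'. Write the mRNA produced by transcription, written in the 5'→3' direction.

Reading the template 3'→5' as shown, RNA polymerase pairs each base (A→U, T→A, G↔C) to build mRNA 5'→3' directly.

5'-UCCGUGGGAGCGGGUUCUCGAGAGCUACGCAAAUCUUCGGGAAACGCCUGAAACCGGCCCACUACGCUCGUGUGACUAUU-3'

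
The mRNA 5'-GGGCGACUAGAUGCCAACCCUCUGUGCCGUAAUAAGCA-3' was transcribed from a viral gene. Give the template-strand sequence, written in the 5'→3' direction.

Replace U with T to get the coding DNA strand: GGGCGACTAGATGCCAACCCTCTGTGCCGTAATAAGCA. The template strand is its reverse complement (complement CCCGCTGATCTACGGTTGGGAGACACGGCATTATTCGT, then reverse).

5'-TGCTTATTACGGCACAGAGGGTTGGCATCTAGTCGCCC-3'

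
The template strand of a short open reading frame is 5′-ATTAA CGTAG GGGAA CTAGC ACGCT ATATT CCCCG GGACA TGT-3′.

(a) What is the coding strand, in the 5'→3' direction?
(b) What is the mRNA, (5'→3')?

(a) The coding strand is the reverse complement of the template: complement TAATTGCATCCCCTTGATCGTGCGATATAAGGGGCCCTGTACA, then reverse.
(b) mRNA has the coding-strand sequence with T→U.

(a) 5'-ACATGTCCCGGGGAATATAGCGTGCTAGTTCCCCTACGTTAAT-3'
(b) 5'-ACAUGUCCCGGGGAAUAUAGCGUGCUAGUUCCCCUACGUUAAU-3'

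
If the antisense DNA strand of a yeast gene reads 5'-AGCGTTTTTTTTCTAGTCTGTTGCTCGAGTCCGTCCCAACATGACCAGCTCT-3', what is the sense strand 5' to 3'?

5'-AGAGCTGGTCATGTTGGGACGGACTCGAGCAACAGACTAGAAAAAAAACGCT-3'

The coding strand is complementary and antiparallel to the template: take the complement (A↔T, G↔C) and reverse.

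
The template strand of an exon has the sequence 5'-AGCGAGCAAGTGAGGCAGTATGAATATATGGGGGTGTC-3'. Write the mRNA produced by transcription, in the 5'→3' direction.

RNA polymerase reads the template 3'→5' and synthesizes mRNA 5'→3' by base-pairing (A→U, T→A, G↔C). The complement of the template is TCGCTCGTTCACTCCGTCATACTTATATACCCCCACAG; antiparallel, so 5'→3' the coding strand is GACACCCCCATATATTCATACTGCCTCACTTGCTCGCT. Replace T with U for the mRNA.

5'-GACACCCCCAUAUAUUCAUACUGCCUCACUUGCUCGCU-3'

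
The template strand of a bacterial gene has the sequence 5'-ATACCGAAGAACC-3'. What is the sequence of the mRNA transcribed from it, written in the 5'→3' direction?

The mRNA has the sequence of the coding strand (reverse complement of the template) with T→U. Reverse complement of ATACCGAAGAACC is GGTTCTTCGGTAT; then T→U.

5'-GGUUCUUCGGUAU-3'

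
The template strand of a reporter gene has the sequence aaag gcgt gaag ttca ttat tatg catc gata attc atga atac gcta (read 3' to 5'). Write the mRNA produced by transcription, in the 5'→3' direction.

Reading the template 3'→5' as shown, RNA polymerase pairs each base (A→U, T→A, G↔C) to build mRNA 5'→3' directly.

5'-UUUCCGCACUUCAAGUAAUAAUACGUAGCUAUUAAGUACUUAUGCGAU-3'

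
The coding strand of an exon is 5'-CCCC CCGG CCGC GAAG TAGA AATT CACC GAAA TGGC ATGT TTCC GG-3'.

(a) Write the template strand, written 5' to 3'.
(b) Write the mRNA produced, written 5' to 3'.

(a) 5'-CCGGAAACATGCCATTTCGGTGAATTTCTACTTCGCGGCCGGGGGG-3'
(b) 5'-CCCCCCGGCCGCGAAGUAGAAAUUCACCGAAAUGGCAUGUUUCCGG-3'

(a) The template strand is the reverse complement of the coding strand: complement GGGGGGCCGGCGCTTCATCTTTAAGTGGCTTTACCGTACAAAGGCC, then reverse.
(b) mRNA matches the coding strand with T→U.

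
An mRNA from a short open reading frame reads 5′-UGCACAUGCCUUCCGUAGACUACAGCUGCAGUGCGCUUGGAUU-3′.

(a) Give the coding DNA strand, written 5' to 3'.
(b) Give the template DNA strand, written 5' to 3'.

(a) 5′-TGCACATGCCTTCCGTAGACTACAGCTGCAGTGCGCTTGGATT-3′
(b) 5'-AATCCAAGCGCACTGCAGCTGTAGTCTACGGAAGGCATGTGCA-3'

(a) The coding strand matches the mRNA with U→T.
(b) The template strand is the reverse complement of the coding strand.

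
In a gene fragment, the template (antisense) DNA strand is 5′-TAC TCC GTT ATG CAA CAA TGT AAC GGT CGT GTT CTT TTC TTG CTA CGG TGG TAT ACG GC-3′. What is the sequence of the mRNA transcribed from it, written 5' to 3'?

5'-GCCGUAUACCACCGUAGCAAGAAAAGAACACGACCGUUACAUUGUUGCAUAACGGAGUA-3'

The mRNA has the sequence of the coding strand (reverse complement of the template) with T→U. Reverse complement of TACTCCGTTATGCAACAATGTAACGGTCGTGTTCTTTTCTTGCTACGGTGGTATACGGC is GCCGTATACCACCGTAGCAAGAAAAGAACACGACCGTTACATTGTTGCATAACGGAGTA; then T→U.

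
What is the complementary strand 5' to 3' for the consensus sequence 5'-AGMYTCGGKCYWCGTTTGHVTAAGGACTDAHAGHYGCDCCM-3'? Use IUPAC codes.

Standard pairs A↔T, G↔C; ambiguity codes pair Y↔R, M↔K, W↔W, D↔H, V↔B. Complement (TCKRAGCCMGRWGCAAACDBATTCCTGAHTDTCDRCGHGGK), then reverse for 5'→3'.

5'-KGGHGCRDCTDTHAGTCCTTABDCAAACGWRGMCCGARKCT-3'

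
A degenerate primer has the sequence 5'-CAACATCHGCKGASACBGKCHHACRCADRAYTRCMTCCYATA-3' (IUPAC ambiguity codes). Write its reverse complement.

Standard pairs A↔T, G↔C; ambiguity codes pair R↔Y, M↔K, S↔S, B↔V, D↔H. Complement (GTTGTAGDCGMCTSTGVCMGDDTGYGTHYTRAYGKAGGRTAT), then reverse for 5'→3'.

5′-TATRGGAKGYARTYHTGYGTDDGMCVGTSTCMGCDGATGTTG-3′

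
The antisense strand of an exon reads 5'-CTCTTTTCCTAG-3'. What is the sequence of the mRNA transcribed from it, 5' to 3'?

RNA polymerase reads the template 3'→5' and synthesizes mRNA 5'→3' by base-pairing (A→U, T→A, G↔C). The complement of the template is GAGAAAAGGATC; antiparallel, so 5'→3' the coding strand is CTAGGAAAAGAG. Replace T with U for the mRNA.

5'-CUAGGAAAAGAG-3'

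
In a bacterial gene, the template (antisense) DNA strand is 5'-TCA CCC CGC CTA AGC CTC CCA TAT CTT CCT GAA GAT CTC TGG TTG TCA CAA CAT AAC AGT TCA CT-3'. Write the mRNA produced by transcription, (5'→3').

RNA polymerase reads the template 3'→5' and synthesizes mRNA 5'→3' by base-pairing (A→U, T→A, G↔C). The complement of the template is AGTGGGGCGGATTCGGAGGGTATAGAAGGACTTCTAGAGACCAACAGTGTTGTATTGTCAAGTGA; antiparallel, so 5'→3' the coding strand is AGTGAACTGTTATGTTGTGACAACCAGAGATCTTCAGGAAGATATGGGAGGCTTAGGCGGGGTGA. Replace T with U for the mRNA.

5'-AGUGAACUGUUAUGUUGUGACAACCAGAGAUCUUCAGGAAGAUAUGGGAGGCUUAGGCGGGGUGA-3'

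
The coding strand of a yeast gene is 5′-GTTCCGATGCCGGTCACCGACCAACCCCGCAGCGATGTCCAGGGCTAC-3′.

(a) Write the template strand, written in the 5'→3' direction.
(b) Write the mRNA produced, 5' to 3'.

(a) 5'-GTAGCCCTGGACATCGCTGCGGGGTTGGTCGGTGACCGGCATCGGAAC-3'
(b) 5'-GUUCCGAUGCCGGUCACCGACCAACCCCGCAGCGAUGUCCAGGGCUAC-3'

(a) The template strand is the reverse complement of the coding strand: complement CAAGGCTACGGCCAGTGGCTGGTTGGGGCGTCGCTACAGGTCCCGATG, then reverse.
(b) mRNA matches the coding strand with T→U.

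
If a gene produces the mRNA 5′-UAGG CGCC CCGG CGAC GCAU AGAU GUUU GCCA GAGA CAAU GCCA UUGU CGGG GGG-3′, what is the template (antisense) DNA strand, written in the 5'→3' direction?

Replace U with T to get the coding DNA strand: TAGGCGCCCCGGCGACGCATAGATGTTTGCCAGAGACAATGCCATTGTCGGGGGG. The template strand is its reverse complement (complement ATCCGCGGGGCCGCTGCGTATCTACAAACGGTCTCTGTTACGGTAACAGCCCCCC, then reverse).

5'-CCCCCCGACAATGGCATTGTCTCTGGCAAACATCTATGCGTCGCCGGGGCGCCTA-3'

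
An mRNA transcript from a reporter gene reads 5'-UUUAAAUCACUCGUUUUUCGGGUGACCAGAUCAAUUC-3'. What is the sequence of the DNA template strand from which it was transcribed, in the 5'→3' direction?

5'-GAATTGATCTGGTCACCCGAAAAACGAGTGATTTAAA-3'

Replace U with T to get the coding DNA strand: TTTAAATCACTCGTTTTTCGGGTGACCAGATCAATTC. The template strand is its reverse complement (complement AAATTTAGTGAGCAAAAAGCCCACTGGTCTAGTTAAG, then reverse).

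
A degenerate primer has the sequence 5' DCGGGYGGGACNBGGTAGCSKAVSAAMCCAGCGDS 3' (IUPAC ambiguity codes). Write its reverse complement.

Standard pairs A↔T, G↔C; ambiguity codes pair Y↔R, M↔K, S↔S, B↔V, D↔H, N↔N. Complement (HGCCCRCCCTGNVCCATCGSMTBSTTKGGTCGCHS), then reverse for 5'→3'.

5'-SHCGCTGGKTTSBTMSGCTACCVNGTCCCRCCCGH-3'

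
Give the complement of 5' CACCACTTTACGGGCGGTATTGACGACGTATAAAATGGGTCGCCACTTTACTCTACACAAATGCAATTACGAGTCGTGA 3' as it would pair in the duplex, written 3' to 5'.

Base-pairing A↔T, G↔C gives the complement. The complementary strand is antiparallel, so paired with a 5'→3' strand it runs 3'→5'.

3'-GTGGTGAAATGCCCGCCATAACTGCTGCATATTTTACCCAGCGGTGAAATGAGATGTGTTTACGTTAATGCTCAGCACT-5'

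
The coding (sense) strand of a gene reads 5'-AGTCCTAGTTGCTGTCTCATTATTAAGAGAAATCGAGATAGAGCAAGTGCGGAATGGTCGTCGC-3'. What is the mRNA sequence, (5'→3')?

5'-AGUCCUAGUUGCUGUCUCAUUAUUAAGAGAAAUCGAGAUAGAGCAAGUGCGGAAUGGUCGUCGC-3'

mRNA has the coding-strand sequence with U in place of T.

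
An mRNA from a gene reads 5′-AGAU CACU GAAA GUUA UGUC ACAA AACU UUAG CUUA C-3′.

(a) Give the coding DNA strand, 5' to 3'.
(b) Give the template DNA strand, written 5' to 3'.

(a) 5'-AGATCACTGAAAGTTATGTCACAAAACTTTAGCTTAC-3'
(b) 5'-GTAAGCTAAAGTTTTGTGACATAACTTTCAGTGATCT-3'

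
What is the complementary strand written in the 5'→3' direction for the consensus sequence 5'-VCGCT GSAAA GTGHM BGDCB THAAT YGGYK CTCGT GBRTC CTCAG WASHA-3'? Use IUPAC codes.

Standard pairs A↔T, G↔C; ambiguity codes pair R↔Y, M↔K, W↔W, S↔S, B↔V, D↔H. Complement (BGCGACSTTTCACDKVCHGVADTTARCCRMGAGCACVYAGGAGTCWTSDT), then reverse for 5'→3'.

5'-TDSTWCTGAGGAYVCACGAGMRCCRATTDAVGHCVKDCACTTTSCAGCGB-3'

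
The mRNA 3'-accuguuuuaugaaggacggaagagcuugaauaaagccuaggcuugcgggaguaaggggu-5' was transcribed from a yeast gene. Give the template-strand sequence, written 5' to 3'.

Written 5'→3' the mRNA is UGGGGAAUGAGGGCGUUCGGAUCCGAAAUAAGUUCGAGAAGGCAGGAAGUAUUUUGUCCA, so the coding DNA strand is TGGGGAATGAGGGCGTTCGGATCCGAAATAAGTTCGAGAAGGCAGGAAGTATTTTGTCCA. The template is its reverse complement.

5'-TGGACAAAATACTTCCTGCCTTCTCGAACTTATTTCGGATCCGAACGCCCTCATTCCCCA-3'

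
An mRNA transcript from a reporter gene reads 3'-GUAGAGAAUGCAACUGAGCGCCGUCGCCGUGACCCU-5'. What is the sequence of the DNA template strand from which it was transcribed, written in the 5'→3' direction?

5'-CATCTCTTACGTTGACTCGCGGCAGCGGCACTGGGA-3'

Written 5'→3' the mRNA is UCCCAGUGCCGCUGCCGCGAGUCAACGUAAGAGAUG, so the coding DNA strand is TCCCAGTGCCGCTGCCGCGAGTCAACGTAAGAGATG. The template is its reverse complement.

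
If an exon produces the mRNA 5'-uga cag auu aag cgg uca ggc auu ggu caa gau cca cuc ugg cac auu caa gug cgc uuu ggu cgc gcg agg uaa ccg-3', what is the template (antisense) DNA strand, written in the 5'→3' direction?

5'-CGGTTACCTCGCGCGACCAAAGCGCACTTGAATGTGCCAGAGTGGATCTTGACCAATGCCTGACCGCTTAATCTGTCA-3'

Replace U with T to get the coding DNA strand: TGACAGATTAAGCGGTCAGGCATTGGTCAAGATCCACTCTGGCACATTCAAGTGCGCTTTGGTCGCGCGAGGTAACCG. The template strand is its reverse complement (complement ACTGTCTAATTCGCCAGTCCGTAACCAGTTCTAGGTGAGACCGTGTAAGTTCACGCGAAACCAGCGCGCTCCATTGGC, then reverse).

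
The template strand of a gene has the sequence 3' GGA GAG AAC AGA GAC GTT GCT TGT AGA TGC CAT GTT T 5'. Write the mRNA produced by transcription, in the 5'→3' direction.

Reading the template 3'→5' as shown, RNA polymerase pairs each base (A→U, T→A, G↔C) to build mRNA 5'→3' directly.

5'-CCUCUCUUGUCUCUGCAACGAACAUCUACGGUACAAA-3'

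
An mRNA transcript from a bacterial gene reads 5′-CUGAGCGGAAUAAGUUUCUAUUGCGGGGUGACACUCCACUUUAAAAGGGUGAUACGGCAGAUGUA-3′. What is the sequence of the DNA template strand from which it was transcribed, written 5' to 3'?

5'-TACATCTGCCGTATCACCCTTTTAAAGTGGAGTGTCACCCCGCAATAGAAACTTATTCCGCTCAG-3'

Replace U with T to get the coding DNA strand: CTGAGCGGAATAAGTTTCTATTGCGGGGTGACACTCCACTTTAAAAGGGTGATACGGCAGATGTA. The template strand is its reverse complement (complement GACTCGCCTTATTCAAAGATAACGCCCCACTGTGAGGTGAAATTTTCCCACTATGCCGTCTACAT, then reverse).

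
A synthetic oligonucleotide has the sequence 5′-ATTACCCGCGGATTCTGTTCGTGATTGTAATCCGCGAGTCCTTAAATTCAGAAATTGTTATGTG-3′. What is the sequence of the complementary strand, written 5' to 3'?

5'-CACATAACAATTTCTGAATTTAAGGACTCGCGGATTACAATCACGAACAGAATCCGCGGGTAAT-3'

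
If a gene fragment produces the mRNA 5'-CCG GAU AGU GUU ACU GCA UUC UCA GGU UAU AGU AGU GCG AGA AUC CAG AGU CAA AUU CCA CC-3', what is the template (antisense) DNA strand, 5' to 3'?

5′-GGTGGAATTTGACTCTGGATTCTCGCACTACTATAACCTGAGAATGCAGTAACACTATCCGG-3′

Replace U with T to get the coding DNA strand: CCGGATAGTGTTACTGCATTCTCAGGTTATAGTAGTGCGAGAATCCAGAGTCAAATTCCACC. The template strand is its reverse complement (complement GGCCTATCACAATGACGTAAGAGTCCAATATCATCACGCTCTTAGGTCTCAGTTTAAGGTGG, then reverse).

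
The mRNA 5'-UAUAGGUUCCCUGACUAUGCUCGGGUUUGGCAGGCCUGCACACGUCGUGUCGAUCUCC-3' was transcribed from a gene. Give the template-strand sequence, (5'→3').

Replace U with T to get the coding DNA strand: TATAGGTTCCCTGACTATGCTCGGGTTTGGCAGGCCTGCACACGTCGTGTCGATCTCC. The template strand is its reverse complement (complement ATATCCAAGGGACTGATACGAGCCCAAACCGTCCGGACGTGTGCAGCACAGCTAGAGG, then reverse).

5'-GGAGATCGACACGACGTGTGCAGGCCTGCCAAACCCGAGCATAGTCAGGGAACCTATA-3'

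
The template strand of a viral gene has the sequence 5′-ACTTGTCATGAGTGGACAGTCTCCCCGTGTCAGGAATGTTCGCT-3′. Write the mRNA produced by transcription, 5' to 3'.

5'-AGCGAACAUUCCUGACACGGGGAGACUGUCCACUCAUGACAAGU-3'

RNA polymerase reads the template 3'→5' and synthesizes mRNA 5'→3' by base-pairing (A→U, T→A, G↔C). The complement of the template is TGAACAGTACTCACCTGTCAGAGGGGCACAGTCCTTACAAGCGA; antiparallel, so 5'→3' the coding strand is AGCGAACATTCCTGACACGGGGAGACTGTCCACTCATGACAAGT. Replace T with U for the mRNA.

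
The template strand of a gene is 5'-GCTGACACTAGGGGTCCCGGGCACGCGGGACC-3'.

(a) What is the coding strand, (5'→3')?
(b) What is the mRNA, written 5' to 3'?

(a) 5'-GGTCCCGCGTGCCCGGGACCCCTAGTGTCAGC-3'
(b) 5'-GGUCCCGCGUGCCCGGGACCCCUAGUGUCAGC-3'

(a) The coding strand is the reverse complement of the template: complement CGACTGTGATCCCCAGGGCCCGTGCGCCCTGG, then reverse.
(b) mRNA has the coding-strand sequence with T→U.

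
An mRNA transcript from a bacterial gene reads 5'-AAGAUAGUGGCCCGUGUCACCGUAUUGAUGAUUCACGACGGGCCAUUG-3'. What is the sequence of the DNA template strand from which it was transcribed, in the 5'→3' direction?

5′-CAATGGCCCGTCGTGAATCATCAATACGGTGACACGGGCCACTATCTT-3′

Replace U with T to get the coding DNA strand: AAGATAGTGGCCCGTGTCACCGTATTGATGATTCACGACGGGCCATTG. The template strand is its reverse complement (complement TTCTATCACCGGGCACAGTGGCATAACTACTAAGTGCTGCCCGGTAAC, then reverse).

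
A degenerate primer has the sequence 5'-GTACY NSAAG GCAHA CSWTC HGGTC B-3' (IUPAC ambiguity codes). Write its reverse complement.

Standard pairs A↔T, G↔C; ambiguity codes pair Y↔R, W↔W, S↔S, B↔V, H↔D, N↔N. Complement (CATGRNSTTCCGTDTGSWAGDCCAGV), then reverse for 5'→3'.

5'-VGACCDGAWSGTDTGCCTTSNRGTAC-3'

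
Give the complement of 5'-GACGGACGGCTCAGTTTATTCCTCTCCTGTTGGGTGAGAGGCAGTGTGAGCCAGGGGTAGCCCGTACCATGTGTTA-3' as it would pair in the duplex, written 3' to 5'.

3'-CTGCCTGCCGAGTCAAATAAGGAGAGGACAACCCACTCTCCGTCACACTCGGTCCCCATCGGGCATGGTACACAAT-5'

Base-pairing A↔T, G↔C gives the complement. The complementary strand is antiparallel, so paired with a 5'→3' strand it runs 3'→5'.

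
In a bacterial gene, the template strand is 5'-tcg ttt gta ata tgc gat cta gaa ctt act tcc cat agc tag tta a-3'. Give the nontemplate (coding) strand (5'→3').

5'-TTAACTAGCTATGGGAAGTAAGTTCTAGATCGCATATTACAAACGA-3'

The coding strand is complementary and antiparallel to the template: take the complement (A↔T, G↔C) and reverse.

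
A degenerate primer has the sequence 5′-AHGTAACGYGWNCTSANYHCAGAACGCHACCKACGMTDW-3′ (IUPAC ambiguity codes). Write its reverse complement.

5'-WHAKCGTMGGTDGCGTTCTGDRNTSAGNWCRCGTTACDT-3'

Standard pairs A↔T, G↔C; ambiguity codes pair Y↔R, M↔K, W↔W, S↔S, D↔H, N↔N. Complement (TDCATTGCRCWNGASTNRDGTCTTGCGDTGGMTGCKAHW), then reverse for 5'→3'.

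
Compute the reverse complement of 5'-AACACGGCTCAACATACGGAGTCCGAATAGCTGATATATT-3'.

Reading the sequence 3'→5' and pairing each base (A↔T, G↔C) gives the reverse complement directly.

5'-AATATATCAGCTATTCGGACTCCGTATGTTGAGCCGTGTT-3'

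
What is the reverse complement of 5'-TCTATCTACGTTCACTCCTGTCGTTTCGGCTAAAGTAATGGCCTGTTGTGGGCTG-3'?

Complement each base (A↔T, G↔C): AGATAGATGCAAGTGAGGACAGCAAAGCCGATTTCATTACCGGACAACACCCGAC. Then reverse.

5′-CAGCCCACAACAGGCCATTACTTTAGCCGAAACGACAGGAGTGAACGTAGATAGA-3′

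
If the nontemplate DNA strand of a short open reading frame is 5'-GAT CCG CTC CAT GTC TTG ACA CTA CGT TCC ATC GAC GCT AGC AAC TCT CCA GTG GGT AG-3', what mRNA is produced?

mRNA has the coding-strand sequence with U in place of T.

5'-GAUCCGCUCCAUGUCUUGACACUACGUUCCAUCGACGCUAGCAACUCUCCAGUGGGUAG-3'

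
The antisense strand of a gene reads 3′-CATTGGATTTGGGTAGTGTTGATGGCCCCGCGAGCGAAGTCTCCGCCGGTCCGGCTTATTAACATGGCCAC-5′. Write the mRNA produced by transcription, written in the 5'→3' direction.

5'-GUAACCUAAACCCAUCACAACUACCGGGGCGCUCGCUUCAGAGGCGGCCAGGCCGAAUAAUUGUACCGGUG-3'

Reading the template 3'→5' as shown, RNA polymerase pairs each base (A→U, T→A, G↔C) to build mRNA 5'→3' directly.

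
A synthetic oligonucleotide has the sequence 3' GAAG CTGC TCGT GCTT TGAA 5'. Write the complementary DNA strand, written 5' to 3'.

5′-CTTCGACGAGCACGAAACTT-3′

The strand is given 3'→5', so its complement runs 5'→3' in the same left-to-right order: pair each base A↔T, G↔C.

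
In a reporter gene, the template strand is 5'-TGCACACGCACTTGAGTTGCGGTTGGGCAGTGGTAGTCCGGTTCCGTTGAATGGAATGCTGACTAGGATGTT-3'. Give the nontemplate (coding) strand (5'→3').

The coding strand is complementary and antiparallel to the template: take the complement (A↔T, G↔C) and reverse.

5'-AACATCCTAGTCAGCATTCCATTCAACGGAACCGGACTACCACTGCCCAACCGCAACTCAAGTGCGTGTGCA-3'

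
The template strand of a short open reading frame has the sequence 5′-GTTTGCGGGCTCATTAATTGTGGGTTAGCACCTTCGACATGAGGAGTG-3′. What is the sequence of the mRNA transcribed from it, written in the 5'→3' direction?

RNA polymerase reads the template 3'→5' and synthesizes mRNA 5'→3' by base-pairing (A→U, T→A, G↔C). The complement of the template is CAAACGCCCGAGTAATTAACACCCAATCGTGGAAGCTGTACTCCTCAC; antiparallel, so 5'→3' the coding strand is CACTCCTCATGTCGAAGGTGCTAACCCACAATTAATGAGCCCGCAAAC. Replace T with U for the mRNA.

5'-CACUCCUCAUGUCGAAGGUGCUAACCCACAAUUAAUGAGCCCGCAAAC-3'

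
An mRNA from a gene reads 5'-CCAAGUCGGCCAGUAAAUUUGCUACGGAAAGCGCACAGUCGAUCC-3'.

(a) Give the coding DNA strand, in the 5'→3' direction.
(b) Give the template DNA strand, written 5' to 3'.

(a) The coding strand matches the mRNA with U→T.
(b) The template strand is the reverse complement of the coding strand.

(a) 5'-CCAAGTCGGCCAGTAAATTTGCTACGGAAAGCGCACAGTCGATCC-3'
(b) 5'-GGATCGACTGTGCGCTTTCCGTAGCAAATTTACTGGCCGACTTGG-3'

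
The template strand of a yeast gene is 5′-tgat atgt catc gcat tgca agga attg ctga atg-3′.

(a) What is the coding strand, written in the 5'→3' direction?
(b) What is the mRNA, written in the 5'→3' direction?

(a) The coding strand is the reverse complement of the template: complement ACTATACAGTAGCGTAACGTTCCTTAACGACTTAC, then reverse.
(b) mRNA has the coding-strand sequence with T→U.

(a) 5'-CATTCAGCAATTCCTTGCAATGCGATGACATATCA-3'
(b) 5'-CAUUCAGCAAUUCCUUGCAAUGCGAUGACAUAUCA-3'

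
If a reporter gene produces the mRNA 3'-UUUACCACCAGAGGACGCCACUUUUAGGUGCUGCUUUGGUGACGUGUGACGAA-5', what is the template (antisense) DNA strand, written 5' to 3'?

5'-AAATGGTGGTCTCCTGCGGTGAAAATCCACGACGAAACCACTGCACACTGCTT-3'

Written 5'→3' the mRNA is AAGCAGUGUGCAGUGGUUUCGUCGUGGAUUUUCACCGCAGGAGACCACCAUUU, so the coding DNA strand is AAGCAGTGTGCAGTGGTTTCGTCGTGGATTTTCACCGCAGGAGACCACCATTT. The template is its reverse complement.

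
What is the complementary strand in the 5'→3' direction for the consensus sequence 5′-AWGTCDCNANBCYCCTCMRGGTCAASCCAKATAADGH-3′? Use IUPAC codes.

Standard pairs A↔T, G↔C; ambiguity codes pair R↔Y, M↔K, W↔W, S↔S, B↔V, D↔H, N↔N. Complement (TWCAGHGNTNVGRGGAGKYCCAGTTSGGTMTATTHCD), then reverse for 5'→3'.

5'-DCHTTATMTGGSTTGACCYKGAGGRGVNTNGHGACWT-3'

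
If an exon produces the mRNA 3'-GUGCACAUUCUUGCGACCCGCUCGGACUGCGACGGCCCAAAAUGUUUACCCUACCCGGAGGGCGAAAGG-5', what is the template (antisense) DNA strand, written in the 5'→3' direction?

5'-CACGTGTAAGAACGCTGGGCGAGCCTGACGCTGCCGGGTTTTACAAATGGGATGGGCCTCCCGCTTTCC-3'

Written 5'→3' the mRNA is GGAAAGCGGGAGGCCCAUCCCAUUUGUAAAACCCGGCAGCGUCAGGCUCGCCCAGCGUUCUUACACGUG, so the coding DNA strand is GGAAAGCGGGAGGCCCATCCCATTTGTAAAACCCGGCAGCGTCAGGCTCGCCCAGCGTTCTTACACGTG. The template is its reverse complement.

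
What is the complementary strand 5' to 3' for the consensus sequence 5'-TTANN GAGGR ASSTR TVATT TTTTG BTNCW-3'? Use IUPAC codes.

5'-WGNAVCAAAAAATBAYASSTYCCTCNNTAA-3'

Standard pairs A↔T, G↔C; ambiguity codes pair R↔Y, W↔W, S↔S, B↔V, N↔N. Complement (AATNNCTCCYTSSAYABTAAAAAACVANGW), then reverse for 5'→3'.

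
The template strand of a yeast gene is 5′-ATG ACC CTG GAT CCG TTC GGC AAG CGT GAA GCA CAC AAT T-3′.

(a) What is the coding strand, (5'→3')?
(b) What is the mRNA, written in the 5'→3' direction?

(a) 5'-AATTGTGTGCTTCACGCTTGCCGAACGGATCCAGGGTCAT-3'
(b) 5'-AAUUGUGUGCUUCACGCUUGCCGAACGGAUCCAGGGUCAU-3'

(a) The coding strand is the reverse complement of the template: complement TACTGGGACCTAGGCAAGCCGTTCGCACTTCGTGTGTTAA, then reverse.
(b) mRNA has the coding-strand sequence with T→U.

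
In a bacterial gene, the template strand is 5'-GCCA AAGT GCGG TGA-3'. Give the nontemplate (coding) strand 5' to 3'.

5'-TCACCGCACTTTGGC-3'

The coding strand is complementary and antiparallel to the template: take the complement (A↔T, G↔C) and reverse.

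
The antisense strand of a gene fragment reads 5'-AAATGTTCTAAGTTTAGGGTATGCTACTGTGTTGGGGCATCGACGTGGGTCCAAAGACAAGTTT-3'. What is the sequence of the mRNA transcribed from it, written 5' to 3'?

The mRNA has the sequence of the coding strand (reverse complement of the template) with T→U. Reverse complement of AAATGTTCTAAGTTTAGGGTATGCTACTGTGTTGGGGCATCGACGTGGGTCCAAAGACAAGTTT is AAACTTGTCTTTGGACCCACGTCGATGCCCCAACACAGTAGCATACCCTAAACTTAGAACATTT; then T→U.

5'-AAACUUGUCUUUGGACCCACGUCGAUGCCCCAACACAGUAGCAUACCCUAAACUUAGAACAUUU-3'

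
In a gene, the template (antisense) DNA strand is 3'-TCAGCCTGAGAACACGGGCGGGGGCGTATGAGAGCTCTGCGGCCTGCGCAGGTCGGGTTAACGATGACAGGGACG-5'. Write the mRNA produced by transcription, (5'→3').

Reading the template 3'→5' as shown, RNA polymerase pairs each base (A→U, T→A, G↔C) to build mRNA 5'→3' directly.

5'-AGUCGGACUCUUGUGCCCGCCCCCGCAUACUCUCGAGACGCCGGACGCGUCCAGCCCAAUUGCUACUGUCCCUGC-3'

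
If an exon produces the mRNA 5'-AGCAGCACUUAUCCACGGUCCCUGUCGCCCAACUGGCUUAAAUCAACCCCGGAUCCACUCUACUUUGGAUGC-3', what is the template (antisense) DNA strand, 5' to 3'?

5'-GCATCCAAAGTAGAGTGGATCCGGGGTTGATTTAAGCCAGTTGGGCGACAGGGACCGTGGATAAGTGCTGCT-3'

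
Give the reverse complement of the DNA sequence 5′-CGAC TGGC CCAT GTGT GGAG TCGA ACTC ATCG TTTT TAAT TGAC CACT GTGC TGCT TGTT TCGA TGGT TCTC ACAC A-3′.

Reading the sequence 3'→5' and pairing each base (A↔T, G↔C) gives the reverse complement directly.

5′-TGTGTGAGAACCATCGAAACAAGCAGCACAGTGGTCAATTAAAAACGATGAGTTCGACTCCACACATGGGCCAGTCG-3′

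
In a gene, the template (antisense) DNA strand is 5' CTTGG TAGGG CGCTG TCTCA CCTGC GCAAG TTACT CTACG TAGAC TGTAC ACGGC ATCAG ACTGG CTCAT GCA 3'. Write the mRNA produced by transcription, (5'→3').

RNA polymerase reads the template 3'→5' and synthesizes mRNA 5'→3' by base-pairing (A→U, T→A, G↔C). The complement of the template is GAACCATCCCGCGACAGAGTGGACGCGTTCAATGAGATGCATCTGACATGTGCCGTAGTCTGACCGAGTACGT; antiparallel, so 5'→3' the coding strand is TGCATGAGCCAGTCTGATGCCGTGTACAGTCTACGTAGAGTAACTTGCGCAGGTGAGACAGCGCCCTACCAAG. Replace T with U for the mRNA.

5'-UGCAUGAGCCAGUCUGAUGCCGUGUACAGUCUACGUAGAGUAACUUGCGCAGGUGAGACAGCGCCCUACCAAG-3'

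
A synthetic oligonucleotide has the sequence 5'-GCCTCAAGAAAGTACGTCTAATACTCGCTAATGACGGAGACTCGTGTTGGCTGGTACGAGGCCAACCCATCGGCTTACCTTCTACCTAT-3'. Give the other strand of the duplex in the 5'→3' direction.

5′-ATAGGTAGAAGGTAAGCCGATGGGTTGGCCTCGTACCAGCCAACACGAGTCTCCGTCATTAGCGAGTATTAGACGTACTTTCTTGAGGC-3′

Pairing A↔T and G↔C gives CGGAGTTCTTTCATGCAGATTATGAGCGATTACTGCCTCTGAGCACAACCGACCATGCTCCGGTTGGGTAGCCGAATGGAAGATGGATA, running 3'→5'. Reverse for the 5'→3' convention.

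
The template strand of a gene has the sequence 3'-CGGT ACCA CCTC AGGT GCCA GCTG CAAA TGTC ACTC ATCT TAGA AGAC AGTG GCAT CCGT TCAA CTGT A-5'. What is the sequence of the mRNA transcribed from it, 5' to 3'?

Reading the template 3'→5' as shown, RNA polymerase pairs each base (A→U, T→A, G↔C) to build mRNA 5'→3' directly.

5'-GCCAUGGUGGAGUCCACGGUCGACGUUUACAGUGAGUAGAAUCUUCUGUCACCGUAGGCAAGUUGACAU-3'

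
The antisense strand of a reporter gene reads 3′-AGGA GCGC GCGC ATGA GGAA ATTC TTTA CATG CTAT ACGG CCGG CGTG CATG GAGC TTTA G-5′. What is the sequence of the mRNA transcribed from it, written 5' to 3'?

Reading the template 3'→5' as shown, RNA polymerase pairs each base (A→U, T→A, G↔C) to build mRNA 5'→3' directly.

5′-UCCUCGCGCGCGUACUCCUUUAAGAAAUGUACGAUAUGCCGGCCGCACGUACCUCGAAAUC-3′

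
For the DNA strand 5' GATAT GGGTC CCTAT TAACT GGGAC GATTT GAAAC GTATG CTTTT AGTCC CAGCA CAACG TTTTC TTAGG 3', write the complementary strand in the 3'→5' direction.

3'-CTATACCCAGGGATAATTGACCCTGCTAAACTTTGCATACGAAAATCAGGGTCGTGTTGCAAAAGAATCC-5'

Base-pairing A↔T, G↔C gives the complement. The complementary strand is antiparallel, so paired with a 5'→3' strand it runs 3'→5'.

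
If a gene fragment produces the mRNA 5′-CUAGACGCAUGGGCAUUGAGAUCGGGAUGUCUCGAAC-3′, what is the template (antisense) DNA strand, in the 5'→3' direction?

Replace U with T to get the coding DNA strand: CTAGACGCATGGGCATTGAGATCGGGATGTCTCGAAC. The template strand is its reverse complement (complement GATCTGCGTACCCGTAACTCTAGCCCTACAGAGCTTG, then reverse).

5'-GTTCGAGACATCCCGATCTCAATGCCCATGCGTCTAG-3'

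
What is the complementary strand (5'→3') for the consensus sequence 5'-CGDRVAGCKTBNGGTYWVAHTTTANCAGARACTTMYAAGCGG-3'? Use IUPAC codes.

5'-CCGCTTRKAAGTYTCTGNTAAADTBWRACCNVAMGCTBYHCG-3'

Standard pairs A↔T, G↔C; ambiguity codes pair R↔Y, M↔K, W↔W, B↔V, D↔H, N↔N. Complement (GCHYBTCGMAVNCCARWBTDAAATNGTCTYTGAAKRTTCGCC), then reverse for 5'→3'.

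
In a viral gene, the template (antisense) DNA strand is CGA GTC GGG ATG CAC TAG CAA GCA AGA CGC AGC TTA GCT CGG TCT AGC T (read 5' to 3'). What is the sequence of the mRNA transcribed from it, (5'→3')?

The mRNA has the sequence of the coding strand (reverse complement of the template) with T→U. Reverse complement of CGAGTCGGGATGCACTAGCAAGCAAGACGCAGCTTAGCTCGGTCTAGCT is AGCTAGACCGAGCTAAGCTGCGTCTTGCTTGCTAGTGCATCCCGACTCG; then T→U.

5'-AGCUAGACCGAGCUAAGCUGCGUCUUGCUUGCUAGUGCAUCCCGACUCG-3'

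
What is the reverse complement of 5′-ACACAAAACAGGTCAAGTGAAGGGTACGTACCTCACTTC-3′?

Complement each base (A↔T, G↔C): TGTGTTTTGTCCAGTTCACTTCCCATGCATGGAGTGAAG. Then reverse.

5′-GAAGTGAGGTACGTACCCTTCACTTGACCTGTTTTGTGT-3′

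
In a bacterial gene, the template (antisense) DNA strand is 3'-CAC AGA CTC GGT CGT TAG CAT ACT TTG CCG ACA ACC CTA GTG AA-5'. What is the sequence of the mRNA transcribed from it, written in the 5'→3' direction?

Reading the template 3'→5' as shown, RNA polymerase pairs each base (A→U, T→A, G↔C) to build mRNA 5'→3' directly.

5′-GUGUCUGAGCCAGCAAUCGUAUGAAACGGCUGUUGGGAUCACUU-3′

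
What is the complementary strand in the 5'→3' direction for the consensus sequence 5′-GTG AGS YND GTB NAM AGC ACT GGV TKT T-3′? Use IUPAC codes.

5'-AAMABCCAGTGCTKTNVACHNRSCTCAC-3'

Standard pairs A↔T, G↔C; ambiguity codes pair Y↔R, M↔K, S↔S, B↔V, D↔H, N↔N. Complement (CACTCSRNHCAVNTKTCGTGACCBAMAA), then reverse for 5'→3'.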